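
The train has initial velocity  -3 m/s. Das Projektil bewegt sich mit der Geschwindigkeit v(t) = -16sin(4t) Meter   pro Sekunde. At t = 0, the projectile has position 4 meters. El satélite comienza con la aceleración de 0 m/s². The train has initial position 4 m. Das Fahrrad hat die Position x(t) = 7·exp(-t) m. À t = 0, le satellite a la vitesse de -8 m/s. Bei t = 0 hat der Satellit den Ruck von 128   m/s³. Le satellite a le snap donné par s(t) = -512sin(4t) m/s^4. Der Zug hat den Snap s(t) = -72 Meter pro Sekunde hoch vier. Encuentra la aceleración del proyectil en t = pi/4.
Para resolver esto, necesitamos tomar 1 derivada de nuestra ecuación de la velocidad v(t) = -16·sin(4·t). Derivando la velocidad, obtenemos la aceleración: a(t) = -64·cos(4·t). Usando a(t) = -64·cos(4·t) y sustituyendo t = pi/4, encontramos a = 64.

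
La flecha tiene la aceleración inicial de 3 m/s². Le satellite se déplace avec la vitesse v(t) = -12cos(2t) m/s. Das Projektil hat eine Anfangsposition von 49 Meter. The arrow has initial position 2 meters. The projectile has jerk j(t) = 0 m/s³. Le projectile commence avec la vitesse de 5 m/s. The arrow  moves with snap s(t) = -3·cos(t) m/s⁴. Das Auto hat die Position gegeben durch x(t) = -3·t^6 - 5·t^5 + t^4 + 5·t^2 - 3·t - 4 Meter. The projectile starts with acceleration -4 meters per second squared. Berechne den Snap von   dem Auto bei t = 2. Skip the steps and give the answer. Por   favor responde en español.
s(2) = -5496.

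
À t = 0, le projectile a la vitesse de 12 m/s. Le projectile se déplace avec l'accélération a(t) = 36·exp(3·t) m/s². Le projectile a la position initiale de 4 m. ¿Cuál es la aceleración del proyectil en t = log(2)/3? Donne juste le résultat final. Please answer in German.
a(log(2)/3) = 72.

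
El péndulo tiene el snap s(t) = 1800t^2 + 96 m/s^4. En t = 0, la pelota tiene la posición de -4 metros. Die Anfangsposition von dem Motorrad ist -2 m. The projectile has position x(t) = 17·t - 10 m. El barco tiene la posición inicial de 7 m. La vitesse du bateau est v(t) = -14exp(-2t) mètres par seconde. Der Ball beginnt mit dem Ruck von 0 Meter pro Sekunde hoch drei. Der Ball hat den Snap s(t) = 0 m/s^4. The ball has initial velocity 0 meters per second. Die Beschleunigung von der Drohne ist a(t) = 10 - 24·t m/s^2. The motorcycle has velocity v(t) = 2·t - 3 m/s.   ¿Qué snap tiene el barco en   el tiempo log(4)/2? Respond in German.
Um dies zu lösen, müssen wir 3 Ableitungen unserer Gleichung für die Geschwindigkeit v(t) = -14·exp(-2·t) nehmen. Die Ableitung von der Geschwindigkeit ergibt die Beschleunigung: a(t) = 28·exp(-2·t). Durch Ableiten von der Beschleunigung erhalten wir den Ruck: j(t) = -56·exp(-2·t). Mit d/dt von j(t) finden wir s(t) = 112·exp(-2·t). Mit s(t) = 112·exp(-2·t) und Einsetzen von t = log(4)/2, finden wir s = 28.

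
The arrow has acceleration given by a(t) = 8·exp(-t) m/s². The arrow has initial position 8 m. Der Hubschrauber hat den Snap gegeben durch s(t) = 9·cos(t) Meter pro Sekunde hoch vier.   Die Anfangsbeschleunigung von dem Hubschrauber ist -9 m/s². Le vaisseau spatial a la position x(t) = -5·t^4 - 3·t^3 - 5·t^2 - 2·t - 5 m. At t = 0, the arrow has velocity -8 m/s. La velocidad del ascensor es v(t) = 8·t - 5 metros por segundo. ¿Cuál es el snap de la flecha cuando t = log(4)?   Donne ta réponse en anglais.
Starting from acceleration a(t) = 8·exp(-t), we take 2 derivatives. The derivative of acceleration gives jerk: j(t) = -8·exp(-t). Taking d/dt of j(t), we find s(t) = 8·exp(-t). We have snap s(t) = 8·exp(-t). Substituting t = log(4): s(log(4)) = 2.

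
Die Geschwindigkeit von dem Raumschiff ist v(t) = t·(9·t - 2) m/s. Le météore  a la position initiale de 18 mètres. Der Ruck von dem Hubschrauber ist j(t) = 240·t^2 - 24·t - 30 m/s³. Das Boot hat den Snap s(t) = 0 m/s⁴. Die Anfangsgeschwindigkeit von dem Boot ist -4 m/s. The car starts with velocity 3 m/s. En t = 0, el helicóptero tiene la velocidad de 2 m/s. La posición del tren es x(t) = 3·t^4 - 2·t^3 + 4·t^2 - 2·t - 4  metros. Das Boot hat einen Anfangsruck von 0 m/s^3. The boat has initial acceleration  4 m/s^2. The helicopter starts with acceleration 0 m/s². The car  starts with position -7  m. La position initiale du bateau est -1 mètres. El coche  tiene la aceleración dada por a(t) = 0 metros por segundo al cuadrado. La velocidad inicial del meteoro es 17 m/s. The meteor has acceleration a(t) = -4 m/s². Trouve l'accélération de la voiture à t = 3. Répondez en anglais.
Using a(t) = 0 and substituting t = 3, we find a = 0.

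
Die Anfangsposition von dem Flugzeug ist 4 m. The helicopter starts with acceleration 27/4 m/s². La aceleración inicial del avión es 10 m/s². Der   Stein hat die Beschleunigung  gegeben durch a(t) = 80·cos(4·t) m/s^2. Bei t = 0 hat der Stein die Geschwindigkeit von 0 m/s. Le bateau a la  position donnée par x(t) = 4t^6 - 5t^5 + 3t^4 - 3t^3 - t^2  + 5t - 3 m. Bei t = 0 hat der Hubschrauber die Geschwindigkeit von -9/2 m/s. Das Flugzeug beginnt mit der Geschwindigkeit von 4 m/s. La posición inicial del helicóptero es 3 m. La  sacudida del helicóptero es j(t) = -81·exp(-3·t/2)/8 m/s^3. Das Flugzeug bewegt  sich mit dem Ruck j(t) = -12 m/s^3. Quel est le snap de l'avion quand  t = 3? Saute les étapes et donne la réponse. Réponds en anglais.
At t = 3, s = 0.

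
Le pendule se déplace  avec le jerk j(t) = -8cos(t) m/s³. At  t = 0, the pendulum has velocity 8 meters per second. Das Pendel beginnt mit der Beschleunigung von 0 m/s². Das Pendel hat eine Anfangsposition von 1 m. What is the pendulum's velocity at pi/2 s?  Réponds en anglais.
We must find the antiderivative of our jerk equation j(t) = -8·cos(t) 2 times. The antiderivative of jerk, with a(0) = 0, gives acceleration: a(t) = -8·sin(t). Finding the antiderivative of a(t) and using v(0) = 8: v(t) = 8·cos(t). From the given velocity equation v(t) = 8·cos(t), we substitute t = pi/2 to get v = 0.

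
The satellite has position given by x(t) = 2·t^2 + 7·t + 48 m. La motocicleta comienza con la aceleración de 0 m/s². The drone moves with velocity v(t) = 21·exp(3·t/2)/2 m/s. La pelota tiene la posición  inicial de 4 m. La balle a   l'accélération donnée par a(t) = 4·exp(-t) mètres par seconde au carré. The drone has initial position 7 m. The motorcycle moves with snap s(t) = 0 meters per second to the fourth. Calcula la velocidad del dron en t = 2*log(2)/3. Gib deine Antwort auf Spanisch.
Usando v(t) = 21·exp(3·t/2)/2 y sustituyendo t = 2*log(2)/3, encontramos v = 21.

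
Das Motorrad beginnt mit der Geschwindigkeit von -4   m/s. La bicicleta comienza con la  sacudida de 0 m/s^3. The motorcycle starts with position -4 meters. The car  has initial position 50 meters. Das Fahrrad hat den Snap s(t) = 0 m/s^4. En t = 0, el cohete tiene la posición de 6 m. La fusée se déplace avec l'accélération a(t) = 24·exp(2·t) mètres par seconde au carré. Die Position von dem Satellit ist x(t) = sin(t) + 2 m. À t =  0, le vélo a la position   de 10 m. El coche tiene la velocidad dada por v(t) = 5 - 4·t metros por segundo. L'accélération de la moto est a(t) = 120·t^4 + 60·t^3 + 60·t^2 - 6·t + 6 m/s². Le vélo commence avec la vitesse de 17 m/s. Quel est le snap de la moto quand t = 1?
En partant de l'accélération a(t) = 120·t^4 + 60·t^3 + 60·t^2 - 6·t + 6, nous prenons 2 dérivées. La dérivée de l'accélération donne le jerk: j(t) = 480·t^3 + 180·t^2 + 120·t - 6. En prenant d/dt de j(t), nous trouvons s(t) = 1440·t^2 + 360·t + 120. Nous avons le snap s(t) = 1440·t^2 + 360·t + 120. En substituant t = 1: s(1) = 1920.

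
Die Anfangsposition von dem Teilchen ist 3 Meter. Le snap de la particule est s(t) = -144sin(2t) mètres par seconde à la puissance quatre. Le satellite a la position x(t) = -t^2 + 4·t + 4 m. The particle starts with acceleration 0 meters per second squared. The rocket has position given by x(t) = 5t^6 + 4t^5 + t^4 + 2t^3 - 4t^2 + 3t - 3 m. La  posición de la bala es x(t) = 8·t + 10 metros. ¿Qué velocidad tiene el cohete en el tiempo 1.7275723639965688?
Para resolver esto, necesitamos tomar 1 derivada de nuestra ecuación de la posición x(t) = 5·t^6 + 4·t^5 + t^4 + 2·t^3 - 4·t^2 + 3·t - 3. La derivada de la posición da la velocidad: v(t) = 30·t^5 + 20·t^4 + 4·t^3 + 6·t^2 - 8·t + 3. Usando v(t) = 30·t^5 + 20·t^4 + 4·t^3 + 6·t^2 - 8·t + 3 y sustituyendo t = 1.7275723639965688, encontramos v = 667.494818214568.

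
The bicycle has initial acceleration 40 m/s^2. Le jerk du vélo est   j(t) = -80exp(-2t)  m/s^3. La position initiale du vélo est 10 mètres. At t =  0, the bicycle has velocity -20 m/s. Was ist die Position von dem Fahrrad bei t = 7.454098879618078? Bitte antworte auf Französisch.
Pour résoudre ceci, nous devons prendre 3 intégrales de notre équation du jerk j(t) = -80·exp(-2·t). En prenant ∫j(t)dt et en appliquant a(0) = 40, nous trouvons a(t) = 40·exp(-2·t). L'intégrale de l'accélération, avec v(0) = -20, donne la vitesse: v(t) = -20·exp(-2·t). En prenant ∫v(t)dt et en appliquant x(0) = 10, nous trouvons x(t) = 10·exp(-2·t). En utilisant x(t) = 10·exp(-2·t) et en substituant t = 7.454098879618078, nous trouvons x = 0.00000335314225148769.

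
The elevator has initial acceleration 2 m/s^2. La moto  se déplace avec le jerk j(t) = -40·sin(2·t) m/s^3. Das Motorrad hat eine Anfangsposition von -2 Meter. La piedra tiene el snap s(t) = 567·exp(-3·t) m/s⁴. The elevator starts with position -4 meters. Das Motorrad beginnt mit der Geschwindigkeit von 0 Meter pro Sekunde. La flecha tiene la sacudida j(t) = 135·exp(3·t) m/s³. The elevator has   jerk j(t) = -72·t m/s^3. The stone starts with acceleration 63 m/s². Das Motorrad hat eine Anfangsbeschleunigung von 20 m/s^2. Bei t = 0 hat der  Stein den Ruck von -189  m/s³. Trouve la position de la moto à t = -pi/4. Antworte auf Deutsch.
Wir müssen das Integral unserer Gleichung für den Ruck j(t) = -40·sin(2·t) 3-mal finden. Mit ∫j(t)dt und Anwendung von a(0) = 20, finden wir a(t) = 20·cos(2·t). Mit ∫a(t)dt und Anwendung von v(0) = 0, finden wir v(t) = 10·sin(2·t). Durch Integration von der Geschwindigkeit und Verwendung der Anfangsbedingung x(0) = -2, erhalten wir x(t) = 3 - 5·cos(2·t). Aus der Gleichung für die Position x(t) = 3 - 5·cos(2·t), setzen wir t = -pi/4 ein und erhalten x = 3.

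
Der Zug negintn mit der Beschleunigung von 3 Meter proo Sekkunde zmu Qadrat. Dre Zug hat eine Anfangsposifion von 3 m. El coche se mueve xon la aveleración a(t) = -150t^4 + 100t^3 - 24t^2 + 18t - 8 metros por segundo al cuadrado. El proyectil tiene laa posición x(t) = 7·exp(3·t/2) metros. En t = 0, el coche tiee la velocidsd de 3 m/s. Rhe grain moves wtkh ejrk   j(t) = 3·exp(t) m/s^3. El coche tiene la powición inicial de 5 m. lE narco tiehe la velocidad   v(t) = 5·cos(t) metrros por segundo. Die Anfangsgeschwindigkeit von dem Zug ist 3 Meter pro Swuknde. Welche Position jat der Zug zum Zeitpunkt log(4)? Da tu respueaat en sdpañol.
Debemos encontrar la integral de nuestra ecuación de la sacudida j(t) = 3·exp(t) 3 veces. La antiderivada de la sacudida, con a(0) = 3, da la aceleración: a(t) = 3·exp(t). Integrando la aceleración y usando la condición inicial v(0) = 3, obtenemos v(t) = 3·exp(t). La antiderivada de la velocidad, con x(0) = 3, da la posición: x(t) = 3·exp(t). De la ecuación de la posición x(t) = 3·exp(t), sustituimos t = log(4) para obtener x = 12.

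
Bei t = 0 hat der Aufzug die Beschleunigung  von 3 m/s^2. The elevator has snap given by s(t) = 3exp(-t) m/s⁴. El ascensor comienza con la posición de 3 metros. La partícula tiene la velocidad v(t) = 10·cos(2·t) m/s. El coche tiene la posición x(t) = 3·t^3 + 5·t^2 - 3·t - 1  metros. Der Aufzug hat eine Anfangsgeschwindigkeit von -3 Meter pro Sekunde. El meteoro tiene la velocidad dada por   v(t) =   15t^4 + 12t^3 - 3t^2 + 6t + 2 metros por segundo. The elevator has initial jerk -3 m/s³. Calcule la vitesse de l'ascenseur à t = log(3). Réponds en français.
En partant du snap s(t) = 3·exp(-t), nous prenons 3 intégrales. En prenant ∫s(t)dt et en appliquant j(0) = -3, nous trouvons j(t) = -3·exp(-t). L'intégrale du jerk, avec a(0) = 3, donne l'accélération: a(t) = 3·exp(-t). La primitive de l'accélération est la vitesse. En utilisant v(0) = -3, nous obtenons v(t) = -3·exp(-t). Nous avons la vitesse v(t) = -3·exp(-t). En substituant t = log(3): v(log(3)) = -1.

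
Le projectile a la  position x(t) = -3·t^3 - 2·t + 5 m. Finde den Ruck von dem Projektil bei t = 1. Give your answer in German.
Um dies zu lösen, müssen wir 3 Ableitungen unserer Gleichung für die Position x(t) = -3·t^3 - 2·t + 5 nehmen. Durch Ableiten von der Position erhalten wir die Geschwindigkeit: v(t) = -9·t^2 - 2. Die Ableitung von der Geschwindigkeit ergibt die Beschleunigung: a(t) = -18·t. Mit d/dt von a(t) finden wir j(t) = -18. Aus der Gleichung für den Ruck j(t) = -18, setzen wir t = 1 ein und erhalten j = -18.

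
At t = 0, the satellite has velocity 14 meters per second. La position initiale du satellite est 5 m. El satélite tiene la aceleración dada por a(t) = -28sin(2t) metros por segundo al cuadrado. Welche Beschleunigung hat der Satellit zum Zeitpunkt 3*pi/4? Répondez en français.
En utilisant a(t) = -28·sin(2·t) et en substituant t = 3*pi/4, nous trouvons a = 28.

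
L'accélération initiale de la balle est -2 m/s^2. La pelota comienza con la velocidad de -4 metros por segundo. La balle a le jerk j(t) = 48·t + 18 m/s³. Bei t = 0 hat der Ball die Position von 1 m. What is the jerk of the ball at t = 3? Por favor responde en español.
De la ecuación de la sacudida j(t) = 48·t + 18, sustituimos t = 3 para obtener j = 162.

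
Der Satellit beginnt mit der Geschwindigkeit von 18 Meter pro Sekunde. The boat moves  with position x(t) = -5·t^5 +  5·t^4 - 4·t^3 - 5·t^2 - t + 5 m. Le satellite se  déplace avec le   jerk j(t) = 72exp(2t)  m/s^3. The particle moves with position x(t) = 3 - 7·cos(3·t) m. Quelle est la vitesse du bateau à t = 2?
Nous devons dériver notre équation de la position x(t) = -5·t^5 + 5·t^4 - 4·t^3 - 5·t^2 - t + 5 1 fois. En dérivant la position, nous obtenons la vitesse: v(t) = -25·t^4 + 20·t^3 - 12·t^2 - 10·t - 1. De l'équation de la vitesse v(t) = -25·t^4 + 20·t^3 - 12·t^2 - 10·t - 1, nous substituons t = 2 pour obtenir v = -309.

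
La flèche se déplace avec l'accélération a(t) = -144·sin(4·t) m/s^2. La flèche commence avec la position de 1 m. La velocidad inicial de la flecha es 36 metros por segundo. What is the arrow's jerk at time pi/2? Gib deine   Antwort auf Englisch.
We must differentiate our acceleration equation a(t) = -144·sin(4·t) 1 time. Taking d/dt of a(t), we find j(t) = -576·cos(4·t). From the given jerk equation j(t) = -576·cos(4·t), we substitute t = pi/2 to get j = -576.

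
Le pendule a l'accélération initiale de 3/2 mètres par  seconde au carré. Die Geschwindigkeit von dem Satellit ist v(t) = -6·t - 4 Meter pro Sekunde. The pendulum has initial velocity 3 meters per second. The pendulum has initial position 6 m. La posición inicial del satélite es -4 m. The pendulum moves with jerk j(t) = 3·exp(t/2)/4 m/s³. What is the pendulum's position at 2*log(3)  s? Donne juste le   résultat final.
x(2*log(3)) = 18.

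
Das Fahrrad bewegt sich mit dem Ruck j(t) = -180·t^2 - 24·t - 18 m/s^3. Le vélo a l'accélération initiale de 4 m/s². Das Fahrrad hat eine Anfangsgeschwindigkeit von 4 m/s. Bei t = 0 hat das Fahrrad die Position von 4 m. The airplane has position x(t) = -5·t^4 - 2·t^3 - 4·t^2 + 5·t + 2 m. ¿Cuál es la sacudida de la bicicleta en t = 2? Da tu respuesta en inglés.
We have jerk j(t) = -180·t^2 - 24·t - 18. Substituting t = 2: j(2) = -786.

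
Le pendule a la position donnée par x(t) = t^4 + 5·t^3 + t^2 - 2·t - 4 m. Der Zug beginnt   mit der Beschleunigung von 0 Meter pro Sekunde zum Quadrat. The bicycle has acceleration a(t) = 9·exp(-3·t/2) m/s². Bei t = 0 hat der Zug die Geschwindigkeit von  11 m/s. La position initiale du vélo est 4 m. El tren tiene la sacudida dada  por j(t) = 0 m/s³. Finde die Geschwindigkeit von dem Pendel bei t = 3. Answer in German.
Wir müssen unsere Gleichung für die Position x(t) = t^4 + 5·t^3 + t^2 - 2·t - 4 1-mal ableiten. Mit d/dt von x(t) finden wir v(t) = 4·t^3 + 15·t^2 + 2·t - 2. Aus der Gleichung für die Geschwindigkeit v(t) = 4·t^3 + 15·t^2 + 2·t - 2, setzen wir t = 3 ein und erhalten v = 247.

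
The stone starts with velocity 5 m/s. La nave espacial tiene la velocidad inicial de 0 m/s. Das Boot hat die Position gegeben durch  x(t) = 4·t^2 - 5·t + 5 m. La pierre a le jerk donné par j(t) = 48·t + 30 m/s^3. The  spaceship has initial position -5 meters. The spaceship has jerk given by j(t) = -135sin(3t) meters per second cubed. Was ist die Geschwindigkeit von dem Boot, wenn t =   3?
Wir müssen unsere Gleichung für die Position x(t) = 4·t^2 - 5·t + 5 1-mal ableiten. Mit d/dt von x(t) finden wir v(t) = 8·t - 5. Aus der Gleichung für die Geschwindigkeit v(t) = 8·t - 5, setzen wir t = 3 ein und erhalten v = 19.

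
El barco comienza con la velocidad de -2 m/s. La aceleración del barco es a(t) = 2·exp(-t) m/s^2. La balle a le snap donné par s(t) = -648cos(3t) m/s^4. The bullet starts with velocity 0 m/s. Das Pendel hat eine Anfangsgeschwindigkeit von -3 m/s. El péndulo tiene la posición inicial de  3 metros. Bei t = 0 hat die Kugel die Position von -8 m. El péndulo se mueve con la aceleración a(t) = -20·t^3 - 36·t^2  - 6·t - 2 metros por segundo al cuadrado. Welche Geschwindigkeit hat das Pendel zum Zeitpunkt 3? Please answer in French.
En partant de l'accélération a(t) = -20·t^3 - 36·t^2 - 6·t - 2, nous prenons 1 primitive. En intégrant l'accélération et en utilisant la condition initiale v(0) = -3, nous obtenons v(t) = -5·t^4 - 12·t^3 - 3·t^2 - 2·t - 3. De l'équation de la vitesse v(t) = -5·t^4 - 12·t^3 - 3·t^2 - 2·t - 3, nous substituons t = 3 pour obtenir v = -765.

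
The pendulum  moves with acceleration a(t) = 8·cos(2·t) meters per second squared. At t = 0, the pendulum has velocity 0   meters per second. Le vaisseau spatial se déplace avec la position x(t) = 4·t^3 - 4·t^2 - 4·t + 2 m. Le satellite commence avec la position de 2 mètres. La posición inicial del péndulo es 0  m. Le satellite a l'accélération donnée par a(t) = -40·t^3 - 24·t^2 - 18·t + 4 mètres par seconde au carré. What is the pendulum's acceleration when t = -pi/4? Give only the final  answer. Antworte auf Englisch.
The acceleration at t = -pi/4 is a = 0.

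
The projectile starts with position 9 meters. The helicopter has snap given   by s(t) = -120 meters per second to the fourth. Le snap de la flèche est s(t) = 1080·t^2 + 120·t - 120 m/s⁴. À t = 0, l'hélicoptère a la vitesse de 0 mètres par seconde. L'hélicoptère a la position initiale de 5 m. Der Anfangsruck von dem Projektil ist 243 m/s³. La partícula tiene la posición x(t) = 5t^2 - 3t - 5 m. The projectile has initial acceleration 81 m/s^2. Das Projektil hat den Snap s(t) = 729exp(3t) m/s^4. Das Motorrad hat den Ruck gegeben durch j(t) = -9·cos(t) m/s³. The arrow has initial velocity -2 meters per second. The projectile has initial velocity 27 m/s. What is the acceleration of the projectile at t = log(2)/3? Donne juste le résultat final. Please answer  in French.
La réponse est 162.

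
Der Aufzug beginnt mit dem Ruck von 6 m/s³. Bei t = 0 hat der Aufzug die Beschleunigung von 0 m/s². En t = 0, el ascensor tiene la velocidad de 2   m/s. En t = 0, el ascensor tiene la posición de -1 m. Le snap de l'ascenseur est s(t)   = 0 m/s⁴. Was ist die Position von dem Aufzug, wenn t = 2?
Ausgehend von dem Snap s(t) = 0, nehmen wir 4 Integrale. Die Stammfunktion von dem Snap, mit j(0) = 6, ergibt den Ruck: j(t) = 6. Die Stammfunktion von dem Ruck, mit a(0) = 0, ergibt die Beschleunigung: a(t) = 6·t. Das Integral von der Beschleunigung, mit v(0) = 2, ergibt die Geschwindigkeit: v(t) = 3·t^2 + 2. Das Integral von der Geschwindigkeit ist die Position. Mit x(0) = -1 erhalten wir x(t) = t^3 + 2·t - 1. Wir haben die Position x(t) = t^3 + 2·t - 1. Durch Einsetzen von t = 2: x(2) = 11.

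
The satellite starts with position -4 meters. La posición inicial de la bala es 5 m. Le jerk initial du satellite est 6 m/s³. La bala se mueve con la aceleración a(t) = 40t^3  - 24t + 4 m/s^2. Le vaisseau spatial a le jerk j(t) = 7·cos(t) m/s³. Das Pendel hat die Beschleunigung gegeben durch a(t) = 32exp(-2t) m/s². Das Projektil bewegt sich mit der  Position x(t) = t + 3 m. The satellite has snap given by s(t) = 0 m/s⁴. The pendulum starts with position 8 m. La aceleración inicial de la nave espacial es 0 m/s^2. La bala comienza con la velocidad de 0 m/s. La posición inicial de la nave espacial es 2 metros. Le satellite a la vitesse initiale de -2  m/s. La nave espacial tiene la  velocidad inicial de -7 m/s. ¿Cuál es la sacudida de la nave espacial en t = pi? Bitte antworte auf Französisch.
De l'équation du jerk j(t) = 7·cos(t), nous substituons t = pi pour obtenir j = -7.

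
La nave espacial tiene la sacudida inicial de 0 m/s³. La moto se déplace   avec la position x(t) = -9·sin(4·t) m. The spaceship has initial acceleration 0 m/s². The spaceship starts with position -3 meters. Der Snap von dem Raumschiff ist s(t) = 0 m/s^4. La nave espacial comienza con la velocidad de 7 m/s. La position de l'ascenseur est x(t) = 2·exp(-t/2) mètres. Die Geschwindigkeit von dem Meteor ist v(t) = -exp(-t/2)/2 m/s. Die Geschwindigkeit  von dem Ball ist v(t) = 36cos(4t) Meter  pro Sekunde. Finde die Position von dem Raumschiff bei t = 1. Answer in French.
Nous devons trouver la primitive de notre équation du snap s(t) = 0 4 fois. En intégrant le snap et en utilisant la condition initiale j(0) = 0, nous obtenons j(t) = 0. En intégrant le jerk et en utilisant la condition initiale a(0) = 0, nous obtenons a(t) = 0. La primitive de l'accélération, avec v(0) = 7, donne la vitesse: v(t) = 7. La primitive de la vitesse, avec x(0) = -3, donne la position: x(t) = 7·t - 3. De l'équation de la position x(t) = 7·t - 3, nous substituons t = 1 pour obtenir x = 4.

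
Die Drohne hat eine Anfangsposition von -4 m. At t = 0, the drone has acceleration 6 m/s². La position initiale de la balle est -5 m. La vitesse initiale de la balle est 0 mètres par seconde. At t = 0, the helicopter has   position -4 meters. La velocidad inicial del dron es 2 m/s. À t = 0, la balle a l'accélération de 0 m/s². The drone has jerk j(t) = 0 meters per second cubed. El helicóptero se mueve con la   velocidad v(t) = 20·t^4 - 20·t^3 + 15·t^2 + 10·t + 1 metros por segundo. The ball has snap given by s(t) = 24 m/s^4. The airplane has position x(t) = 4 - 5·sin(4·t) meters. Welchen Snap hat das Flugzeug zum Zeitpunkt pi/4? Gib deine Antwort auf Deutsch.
Um dies zu lösen, müssen wir 4 Ableitungen unserer Gleichung für die Position x(t) = 4 - 5·sin(4·t) nehmen. Mit d/dt von x(t) finden wir v(t) = -20·cos(4·t). Durch Ableiten von der Geschwindigkeit erhalten wir die Beschleunigung: a(t) = 80·sin(4·t). Durch Ableiten von der Beschleunigung erhalten wir den Ruck: j(t) = 320·cos(4·t). Mit d/dt von j(t) finden wir s(t) = -1280·sin(4·t). Mit s(t) = -1280·sin(4·t) und Einsetzen von t = pi/4, finden wir s = 0.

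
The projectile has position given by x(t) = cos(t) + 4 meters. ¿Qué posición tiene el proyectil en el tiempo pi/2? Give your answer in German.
Aus der Gleichung für die Position x(t) = cos(t) + 4, setzen wir t = pi/2 ein und erhalten x = 4.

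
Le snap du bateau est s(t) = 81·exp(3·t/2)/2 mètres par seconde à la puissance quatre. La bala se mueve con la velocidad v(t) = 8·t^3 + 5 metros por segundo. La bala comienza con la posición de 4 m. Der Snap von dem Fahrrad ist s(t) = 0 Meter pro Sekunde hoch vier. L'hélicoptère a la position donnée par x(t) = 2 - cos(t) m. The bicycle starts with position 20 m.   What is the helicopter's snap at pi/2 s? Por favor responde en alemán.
Um dies zu lösen, müssen wir 4 Ableitungen unserer Gleichung für die Position x(t) = 2 - cos(t) nehmen. Durch Ableiten von der Position erhalten wir die Geschwindigkeit: v(t) = sin(t). Mit d/dt von v(t) finden wir a(t) = cos(t). Durch Ableiten von der Beschleunigung erhalten wir den Ruck: j(t) = -sin(t). Mit d/dt von j(t) finden wir s(t) = -cos(t). Wir haben den Snap s(t) = -cos(t). Durch Einsetzen von t = pi/2: s(pi/2) = 0.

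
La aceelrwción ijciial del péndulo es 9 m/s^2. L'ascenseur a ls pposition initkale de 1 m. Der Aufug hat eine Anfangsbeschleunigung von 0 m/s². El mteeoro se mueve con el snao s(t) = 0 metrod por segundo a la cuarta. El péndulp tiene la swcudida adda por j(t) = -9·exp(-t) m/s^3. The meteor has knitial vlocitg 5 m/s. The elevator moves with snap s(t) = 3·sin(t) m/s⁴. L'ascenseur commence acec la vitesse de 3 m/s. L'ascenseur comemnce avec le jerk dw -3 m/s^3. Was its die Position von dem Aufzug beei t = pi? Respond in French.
En partant du snap s(t) = 3·sin(t), nous prenons 4 primitives. En prenant ∫s(t)dt et en appliquant j(0) = -3, nous trouvons j(t) = -3·cos(t). L'intégrale du jerk est l'accélération. En utilisant a(0) = 0, nous obtenons a(t) = -3·sin(t). La primitive de l'accélération est la vitesse. En utilisant v(0) = 3, nous obtenons v(t) = 3·cos(t). En intégrant la vitesse et en utilisant la condition initiale x(0) = 1, nous obtenons x(t) = 3·sin(t) + 1. De l'équation de la position x(t) = 3·sin(t) + 1, nous substituons t = pi pour obtenir x = 1.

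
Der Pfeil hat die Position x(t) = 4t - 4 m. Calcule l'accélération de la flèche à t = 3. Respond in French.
Nous devons dériver notre équation de la position x(t) = 4·t - 4 2 fois. La dérivée de la position donne la vitesse: v(t) = 4. La dérivée de la vitesse donne l'accélération: a(t) = 0. En utilisant a(t) = 0 et en substituant t = 3, nous trouvons a = 0.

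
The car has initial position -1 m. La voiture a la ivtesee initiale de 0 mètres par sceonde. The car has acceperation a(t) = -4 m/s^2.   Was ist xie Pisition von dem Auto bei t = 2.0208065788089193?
Wir müssen die Stammfunktion unserer Gleichung für die Beschleunigung a(t) = -4 2-mal finden. Das Integral von der Beschleunigung ist die Geschwindigkeit. Mit v(0) = 0 erhalten wir v(t) = -4·t. Durch Integration von der Geschwindigkeit und Verwendung der Anfangsbedingung x(0) = -1, erhalten wir x(t) = -2·t^2 - 1. Mit x(t) = -2·t^2 - 1 und Einsetzen von t = 2.0208065788089193, finden wir x = -9.16731845791482.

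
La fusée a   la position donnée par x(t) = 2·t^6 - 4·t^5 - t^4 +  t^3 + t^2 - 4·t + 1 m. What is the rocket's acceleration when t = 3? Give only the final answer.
At t = 3, a = 2612.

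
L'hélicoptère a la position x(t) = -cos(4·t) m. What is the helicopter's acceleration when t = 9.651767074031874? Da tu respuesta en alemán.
Um dies zu lösen, müssen wir 2 Ableitungen unserer Gleichung für die Position x(t) = -cos(4·t) nehmen. Mit d/dt von x(t) finden wir v(t) = 4·sin(4·t). Mit d/dt von v(t) finden wir a(t) = 16·cos(4·t). Mit a(t) = 16·cos(4·t) und Einsetzen von t = 9.651767074031874, finden wir a = 9.84572567677839.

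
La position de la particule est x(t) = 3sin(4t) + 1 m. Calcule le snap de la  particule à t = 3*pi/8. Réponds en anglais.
We must differentiate our position equation x(t) = 3·sin(4·t) + 1 4 times. Differentiating position, we get velocity: v(t) = 12·cos(4·t). The derivative of velocity gives acceleration: a(t) = -48·sin(4·t). Differentiating acceleration, we get jerk: j(t) = -192·cos(4·t). Differentiating jerk, we get snap: s(t) = 768·sin(4·t). From the given snap equation s(t) = 768·sin(4·t), we substitute t = 3*pi/8 to get s = -768.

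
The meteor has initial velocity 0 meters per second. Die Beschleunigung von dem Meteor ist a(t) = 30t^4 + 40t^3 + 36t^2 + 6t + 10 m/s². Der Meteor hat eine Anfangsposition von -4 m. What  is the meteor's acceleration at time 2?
We have acceleration a(t) = 30·t^4 + 40·t^3 + 36·t^2 + 6·t + 10. Substituting t = 2: a(2) = 966.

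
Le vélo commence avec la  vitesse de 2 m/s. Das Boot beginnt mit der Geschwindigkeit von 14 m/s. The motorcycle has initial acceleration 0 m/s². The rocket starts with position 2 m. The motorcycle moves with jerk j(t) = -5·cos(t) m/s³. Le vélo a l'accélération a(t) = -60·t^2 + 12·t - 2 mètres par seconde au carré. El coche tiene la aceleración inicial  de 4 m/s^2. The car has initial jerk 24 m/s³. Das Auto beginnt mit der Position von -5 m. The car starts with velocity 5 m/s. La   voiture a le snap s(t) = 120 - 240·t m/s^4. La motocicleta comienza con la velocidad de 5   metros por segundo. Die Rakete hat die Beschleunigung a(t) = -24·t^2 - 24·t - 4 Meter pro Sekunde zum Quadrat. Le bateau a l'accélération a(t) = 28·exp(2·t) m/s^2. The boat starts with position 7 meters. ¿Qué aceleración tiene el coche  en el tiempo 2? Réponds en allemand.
Ausgehend von dem Snap s(t) = 120 - 240·t, nehmen wir 2 Integrale. Die Stammfunktion von dem Snap ist der Ruck. Mit j(0) = 24 erhalten wir j(t) = -120·t^2 + 120·t + 24. Das Integral von dem Ruck, mit a(0) = 4, ergibt die Beschleunigung: a(t) = -40·t^3 + 60·t^2 + 24·t + 4. Aus der Gleichung für die Beschleunigung a(t) = -40·t^3 + 60·t^2 + 24·t + 4, setzen wir t = 2 ein und erhalten a = -28.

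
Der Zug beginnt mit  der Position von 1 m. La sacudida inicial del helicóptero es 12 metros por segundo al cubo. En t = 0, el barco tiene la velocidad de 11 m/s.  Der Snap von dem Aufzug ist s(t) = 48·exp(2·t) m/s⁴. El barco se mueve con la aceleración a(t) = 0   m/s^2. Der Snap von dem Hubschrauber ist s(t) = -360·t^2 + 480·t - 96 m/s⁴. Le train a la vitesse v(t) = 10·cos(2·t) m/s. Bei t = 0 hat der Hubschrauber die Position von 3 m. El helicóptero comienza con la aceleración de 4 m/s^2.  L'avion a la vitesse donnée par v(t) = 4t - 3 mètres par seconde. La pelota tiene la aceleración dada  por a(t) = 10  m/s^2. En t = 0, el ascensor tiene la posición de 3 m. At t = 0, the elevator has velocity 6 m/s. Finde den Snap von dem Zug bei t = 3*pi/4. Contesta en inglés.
To solve this, we need to take 3 derivatives of our velocity equation v(t) = 10·cos(2·t). Differentiating velocity, we get acceleration: a(t) = -20·sin(2·t). Taking d/dt of a(t), we find j(t) = -40·cos(2·t). Differentiating jerk, we get snap: s(t) = 80·sin(2·t). From the given snap equation s(t) = 80·sin(2·t), we substitute t = 3*pi/4 to get s = -80.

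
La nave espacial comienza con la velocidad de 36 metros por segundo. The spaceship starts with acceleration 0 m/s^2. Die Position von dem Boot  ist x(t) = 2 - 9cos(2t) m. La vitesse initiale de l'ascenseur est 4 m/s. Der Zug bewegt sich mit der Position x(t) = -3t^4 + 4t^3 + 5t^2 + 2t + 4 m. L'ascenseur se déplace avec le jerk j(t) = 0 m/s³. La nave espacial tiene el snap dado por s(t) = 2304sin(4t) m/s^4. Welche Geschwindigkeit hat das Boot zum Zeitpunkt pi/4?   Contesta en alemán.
Wir müssen unsere Gleichung für die Position x(t) = 2 - 9·cos(2·t) 1-mal ableiten. Die Ableitung von der Position ergibt die Geschwindigkeit: v(t) = 18·sin(2·t). Aus der Gleichung für die Geschwindigkeit v(t) = 18·sin(2·t), setzen wir t = pi/4 ein und erhalten v = 18.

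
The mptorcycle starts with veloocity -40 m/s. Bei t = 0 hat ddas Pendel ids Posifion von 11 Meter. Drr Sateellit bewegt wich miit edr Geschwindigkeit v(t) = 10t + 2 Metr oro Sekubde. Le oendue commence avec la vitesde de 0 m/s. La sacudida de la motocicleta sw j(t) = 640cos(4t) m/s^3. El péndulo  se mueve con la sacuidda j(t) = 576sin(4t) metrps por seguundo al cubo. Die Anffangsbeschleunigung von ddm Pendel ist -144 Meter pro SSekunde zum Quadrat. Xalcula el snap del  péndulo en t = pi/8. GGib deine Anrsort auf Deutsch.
Wir müssen unsere Gleichung für den Ruck j(t) = 576·sin(4·t) 1-mal ableiten. Durch Ableiten von dem Ruck erhalten wir den Snap: s(t) = 2304·cos(4·t). Aus der Gleichung für den Snap s(t) = 2304·cos(4·t), setzen wir t = pi/8 ein und erhalten s = 0.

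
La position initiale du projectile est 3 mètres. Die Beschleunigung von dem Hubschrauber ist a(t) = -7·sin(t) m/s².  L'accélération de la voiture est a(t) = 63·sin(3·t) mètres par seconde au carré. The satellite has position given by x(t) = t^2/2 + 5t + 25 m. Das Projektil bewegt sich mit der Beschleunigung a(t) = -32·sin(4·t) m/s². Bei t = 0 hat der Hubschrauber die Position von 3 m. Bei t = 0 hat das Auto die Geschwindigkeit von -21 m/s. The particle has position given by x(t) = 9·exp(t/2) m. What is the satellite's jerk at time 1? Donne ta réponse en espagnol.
Partiendo de la posición x(t) = t^2/2 + 5·t + 25, tomamos 3 derivadas. La derivada de la posición da la velocidad: v(t) = t + 5. Derivando la velocidad, obtenemos la aceleración: a(t) = 1. Derivando la aceleración, obtenemos la sacudida: j(t) = 0. De la ecuación de la sacudida j(t) = 0, sustituimos t = 1 para obtener j = 0.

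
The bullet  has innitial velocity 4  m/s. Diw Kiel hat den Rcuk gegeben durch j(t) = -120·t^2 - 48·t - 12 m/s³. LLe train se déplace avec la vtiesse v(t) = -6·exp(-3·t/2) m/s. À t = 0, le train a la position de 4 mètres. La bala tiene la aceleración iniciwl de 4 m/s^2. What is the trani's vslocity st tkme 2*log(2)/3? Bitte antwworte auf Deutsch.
Aus der Gleichung für die Geschwindigkeit v(t) = -6·exp(-3·t/2), setzen wir t = 2*log(2)/3 ein und erhalten v = -3.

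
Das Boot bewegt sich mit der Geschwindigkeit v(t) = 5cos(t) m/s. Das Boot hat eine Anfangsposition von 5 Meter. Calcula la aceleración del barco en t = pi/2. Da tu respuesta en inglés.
To solve this, we need to take 1 derivative of our velocity equation v(t) = 5·cos(t). Taking d/dt of v(t), we find a(t) = -5·sin(t). From the given acceleration equation a(t) = -5·sin(t), we substitute t = pi/2 to get a = -5.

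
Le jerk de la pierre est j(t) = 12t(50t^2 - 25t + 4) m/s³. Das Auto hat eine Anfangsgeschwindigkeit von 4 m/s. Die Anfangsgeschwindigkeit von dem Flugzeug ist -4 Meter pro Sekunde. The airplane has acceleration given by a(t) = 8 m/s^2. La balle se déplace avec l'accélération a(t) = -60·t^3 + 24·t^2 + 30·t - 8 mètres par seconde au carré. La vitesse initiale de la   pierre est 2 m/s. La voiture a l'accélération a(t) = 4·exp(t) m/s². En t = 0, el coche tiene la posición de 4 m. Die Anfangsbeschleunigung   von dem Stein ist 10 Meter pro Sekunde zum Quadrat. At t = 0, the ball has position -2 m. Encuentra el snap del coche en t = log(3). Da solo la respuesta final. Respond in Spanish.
El snap en t = log(3) es s = 12.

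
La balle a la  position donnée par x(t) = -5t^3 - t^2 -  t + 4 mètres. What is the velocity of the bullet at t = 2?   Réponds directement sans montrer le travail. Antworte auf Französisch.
La vitesse à t = 2 est v = -65.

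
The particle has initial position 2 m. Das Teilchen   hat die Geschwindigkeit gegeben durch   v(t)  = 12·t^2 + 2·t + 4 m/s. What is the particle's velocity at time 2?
From the given velocity equation v(t) = 12·t^2 + 2·t + 4, we substitute t = 2 to get v = 56.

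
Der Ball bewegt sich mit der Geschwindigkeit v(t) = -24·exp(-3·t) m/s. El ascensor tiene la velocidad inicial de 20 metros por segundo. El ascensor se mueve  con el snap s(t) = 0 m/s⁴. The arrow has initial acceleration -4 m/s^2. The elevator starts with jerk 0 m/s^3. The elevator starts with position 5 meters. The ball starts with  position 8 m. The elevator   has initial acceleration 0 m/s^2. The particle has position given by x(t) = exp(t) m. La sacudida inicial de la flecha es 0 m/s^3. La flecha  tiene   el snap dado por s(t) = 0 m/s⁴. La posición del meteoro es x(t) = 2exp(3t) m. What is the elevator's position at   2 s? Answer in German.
Um dies zu lösen, müssen wir 4 Stammfunktionen unserer Gleichung für den Snap s(t) = 0 finden. Mit ∫s(t)dt und Anwendung von j(0) = 0, finden wir j(t) = 0. Die Stammfunktion von dem Ruck, mit a(0) = 0, ergibt die Beschleunigung: a(t) = 0. Die Stammfunktion von der Beschleunigung, mit v(0) = 20, ergibt die Geschwindigkeit: v(t) = 20. Das Integral von der Geschwindigkeit ist die Position. Mit x(0) = 5 erhalten wir x(t) = 20·t + 5. Aus der Gleichung für die Position x(t) = 20·t + 5, setzen wir t = 2 ein und erhalten x = 45.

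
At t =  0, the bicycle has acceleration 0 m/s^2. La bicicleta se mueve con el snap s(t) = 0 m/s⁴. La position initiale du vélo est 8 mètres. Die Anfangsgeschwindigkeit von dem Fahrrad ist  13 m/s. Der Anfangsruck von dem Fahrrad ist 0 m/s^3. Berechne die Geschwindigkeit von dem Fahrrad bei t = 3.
Ausgehend von dem Snap s(t) = 0, nehmen wir 3 Integrale. Das Integral von dem Snap, mit j(0) = 0, ergibt den Ruck: j(t) = 0. Die Stammfunktion von dem Ruck, mit a(0) = 0, ergibt die Beschleunigung: a(t) = 0. Das Integral von der Beschleunigung, mit v(0) = 13, ergibt die Geschwindigkeit: v(t) = 13. Wir haben die Geschwindigkeit v(t) = 13. Durch Einsetzen von t = 3: v(3) = 13.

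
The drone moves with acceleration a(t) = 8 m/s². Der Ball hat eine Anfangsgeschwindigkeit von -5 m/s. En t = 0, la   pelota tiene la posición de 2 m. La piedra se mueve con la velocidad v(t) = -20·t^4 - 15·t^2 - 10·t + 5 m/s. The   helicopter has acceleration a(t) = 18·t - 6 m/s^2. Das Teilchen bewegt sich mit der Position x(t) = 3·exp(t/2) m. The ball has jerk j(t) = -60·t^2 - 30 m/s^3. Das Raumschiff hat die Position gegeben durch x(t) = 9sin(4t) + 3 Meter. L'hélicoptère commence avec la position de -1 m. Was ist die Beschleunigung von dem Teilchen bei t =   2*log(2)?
Wir müssen unsere Gleichung für die Position x(t) = 3·exp(t/2) 2-mal ableiten. Mit d/dt von x(t) finden wir v(t) = 3·exp(t/2)/2. Die Ableitung von der Geschwindigkeit ergibt die Beschleunigung: a(t) = 3·exp(t/2)/4. Mit a(t) = 3·exp(t/2)/4 und Einsetzen von t = 2*log(2), finden wir a = 3/2.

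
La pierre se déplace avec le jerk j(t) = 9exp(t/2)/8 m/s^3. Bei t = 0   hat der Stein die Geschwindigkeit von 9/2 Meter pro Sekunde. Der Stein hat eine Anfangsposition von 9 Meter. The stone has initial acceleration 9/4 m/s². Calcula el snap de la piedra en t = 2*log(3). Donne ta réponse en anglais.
Starting from jerk j(t) = 9·exp(t/2)/8, we take 1 derivative. Differentiating jerk, we get snap: s(t) = 9·exp(t/2)/16. Using s(t) = 9·exp(t/2)/16 and substituting t = 2*log(3), we find s = 27/16.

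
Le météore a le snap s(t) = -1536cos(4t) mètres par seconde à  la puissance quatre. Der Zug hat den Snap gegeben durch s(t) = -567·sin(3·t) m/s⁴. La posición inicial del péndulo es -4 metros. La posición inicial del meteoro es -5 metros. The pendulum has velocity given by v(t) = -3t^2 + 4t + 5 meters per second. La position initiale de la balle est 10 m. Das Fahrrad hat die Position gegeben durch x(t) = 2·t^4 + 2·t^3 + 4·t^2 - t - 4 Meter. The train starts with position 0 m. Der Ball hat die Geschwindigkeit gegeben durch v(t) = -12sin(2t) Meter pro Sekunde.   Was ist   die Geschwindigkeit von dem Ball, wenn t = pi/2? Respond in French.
De l'équation de la vitesse v(t) = -12·sin(2·t), nous substituons t = pi/2 pour obtenir v = 0.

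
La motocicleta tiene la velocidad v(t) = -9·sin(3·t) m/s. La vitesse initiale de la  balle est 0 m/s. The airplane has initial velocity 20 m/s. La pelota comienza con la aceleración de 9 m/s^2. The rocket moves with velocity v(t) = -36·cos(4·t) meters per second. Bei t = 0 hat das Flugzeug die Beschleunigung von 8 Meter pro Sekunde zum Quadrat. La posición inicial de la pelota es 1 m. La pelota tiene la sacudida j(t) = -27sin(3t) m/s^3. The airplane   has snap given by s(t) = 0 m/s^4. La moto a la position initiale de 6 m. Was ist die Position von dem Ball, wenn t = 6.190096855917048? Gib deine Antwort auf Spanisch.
Debemos encontrar la antiderivada de nuestra ecuación de la sacudida j(t) = -27·sin(3·t) 3 veces. Integrando la sacudida y usando la condición inicial a(0) = 9, obtenemos a(t) = 9·cos(3·t). La antiderivada de la aceleración, con v(0) = 0, da la velocidad: v(t) = 3·sin(3·t). Integrando la velocidad y usando la condición inicial x(0) = 1, obtenemos x(t) = 2 - cos(3·t). De la ecuación de la posición x(t) = 2 - cos(3·t), sustituimos t = 6.190096855917048 para obtener x = 1.03874179742023.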